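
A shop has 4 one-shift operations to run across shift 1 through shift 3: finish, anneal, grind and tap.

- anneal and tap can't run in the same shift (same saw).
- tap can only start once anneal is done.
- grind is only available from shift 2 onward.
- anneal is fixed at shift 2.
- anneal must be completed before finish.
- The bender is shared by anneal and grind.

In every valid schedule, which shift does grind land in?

shift 3

grind's window is shift 2–shift 3.
anneal is fixed at shift 2, and grind can't share a shift with anneal.
So grind must be shift 3.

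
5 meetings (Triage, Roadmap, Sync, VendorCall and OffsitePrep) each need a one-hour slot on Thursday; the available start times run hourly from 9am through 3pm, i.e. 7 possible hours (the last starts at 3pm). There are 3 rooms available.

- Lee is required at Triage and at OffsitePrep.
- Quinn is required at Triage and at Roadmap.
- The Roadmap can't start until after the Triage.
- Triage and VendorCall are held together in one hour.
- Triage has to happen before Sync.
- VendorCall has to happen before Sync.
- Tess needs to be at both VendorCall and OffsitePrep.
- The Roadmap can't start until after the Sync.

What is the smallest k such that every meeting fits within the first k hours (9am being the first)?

3 hours

The precedence chain requires at least 3 distinct hours.
With at most 3 per hour and 5 meetings, at least 2 hours are needed.
3 works (last occupied hour: 11am): for example Triage in 9am, OffsitePrep in 10am, Sync in 10am, VendorCall in 9am, Roadmap in 11am.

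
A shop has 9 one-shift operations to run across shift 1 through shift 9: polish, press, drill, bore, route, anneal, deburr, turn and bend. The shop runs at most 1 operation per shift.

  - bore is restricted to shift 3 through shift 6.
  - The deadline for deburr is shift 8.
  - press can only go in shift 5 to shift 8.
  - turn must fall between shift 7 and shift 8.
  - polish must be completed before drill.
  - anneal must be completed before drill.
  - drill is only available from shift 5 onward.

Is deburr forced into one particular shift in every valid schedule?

deburr can be shift 1 (e.g. bend=shift 9; drill=shift 6; anneal=shift 4; bore=shift 3; deburr=shift 1; turn=shift 7; route=shift 8; polish=shift 2; press=shift 5) or shift 2 (e.g. anneal -> shift 4, press -> shift 5, deburr -> shift 2, turn -> shift 7, bend -> shift 9, polish -> shift 1, route -> shift 8, drill -> shift 6, bore -> shift 3).

No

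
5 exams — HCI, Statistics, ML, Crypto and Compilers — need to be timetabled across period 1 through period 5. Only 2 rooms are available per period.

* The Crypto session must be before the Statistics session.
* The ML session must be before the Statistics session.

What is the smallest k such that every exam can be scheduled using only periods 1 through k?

3 periods

The precedence chain requires at least 2 distinct periods.
With at most 2 per period and 5 exams, at least 3 periods are needed.
3 works (last occupied period: period 3): for example Statistics -> period 2, Compilers -> period 3, ML -> period 1, Crypto -> period 1, HCI -> period 2.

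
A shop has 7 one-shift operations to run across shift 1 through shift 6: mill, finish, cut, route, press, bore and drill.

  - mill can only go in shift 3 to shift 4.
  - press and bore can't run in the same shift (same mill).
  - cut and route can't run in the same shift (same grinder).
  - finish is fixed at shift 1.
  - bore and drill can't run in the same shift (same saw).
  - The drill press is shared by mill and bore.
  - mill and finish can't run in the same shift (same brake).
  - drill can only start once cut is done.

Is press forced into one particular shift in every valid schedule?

press can be shift 1 (e.g. mill=shift 3, bore=shift 4, cut=shift 1, drill=shift 2, press=shift 1, finish=shift 1, route=shift 2) or shift 2 (e.g. mill -> shift 3, drill -> shift 2, bore -> shift 1, route -> shift 2, press -> shift 2, finish -> shift 1, cut -> shift 1).

No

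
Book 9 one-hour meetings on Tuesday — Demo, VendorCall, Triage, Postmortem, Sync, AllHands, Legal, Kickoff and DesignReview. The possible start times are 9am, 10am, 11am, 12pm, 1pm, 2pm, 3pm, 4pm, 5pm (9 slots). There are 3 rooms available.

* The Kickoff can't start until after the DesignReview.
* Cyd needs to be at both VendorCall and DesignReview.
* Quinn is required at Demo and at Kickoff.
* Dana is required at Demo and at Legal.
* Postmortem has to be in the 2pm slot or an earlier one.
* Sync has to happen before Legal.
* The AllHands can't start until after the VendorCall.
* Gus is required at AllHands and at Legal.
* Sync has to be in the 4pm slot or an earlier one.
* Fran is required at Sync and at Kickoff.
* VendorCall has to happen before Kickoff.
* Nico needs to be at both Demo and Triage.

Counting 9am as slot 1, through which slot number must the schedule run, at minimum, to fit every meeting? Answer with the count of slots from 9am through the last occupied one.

3

The precedence chain requires at least 2 distinct slots.
With at most 3 per slot and 9 meetings, at least 3 slots are needed.
3 works (last occupied slot: 11am): for example DesignReview -> 10am, Postmortem -> 11am, Sync -> 9am, Kickoff -> 11am, Demo -> 9am, VendorCall -> 9am, Legal -> 11am, AllHands -> 10am, Triage -> 10am.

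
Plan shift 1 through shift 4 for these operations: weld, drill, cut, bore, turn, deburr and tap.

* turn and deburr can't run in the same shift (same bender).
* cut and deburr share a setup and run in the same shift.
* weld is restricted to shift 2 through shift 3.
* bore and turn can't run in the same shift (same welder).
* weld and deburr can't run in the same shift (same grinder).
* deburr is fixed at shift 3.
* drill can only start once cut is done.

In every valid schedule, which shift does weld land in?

shift 2

weld's window is shift 2–shift 3.
deburr is fixed at shift 3, and weld can't share a shift with deburr.
So weld must be shift 2.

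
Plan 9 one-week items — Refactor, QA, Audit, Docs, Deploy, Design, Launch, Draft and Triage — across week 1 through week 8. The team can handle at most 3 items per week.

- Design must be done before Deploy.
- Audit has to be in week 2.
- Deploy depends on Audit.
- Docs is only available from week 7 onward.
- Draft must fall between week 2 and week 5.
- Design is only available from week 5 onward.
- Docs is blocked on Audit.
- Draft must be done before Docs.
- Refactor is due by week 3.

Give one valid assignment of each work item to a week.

Docs=week 7, Deploy=week 6, Launch=week 1, QA=week 1, Refactor=week 1, Triage=week 2, Audit=week 2, Design=week 5, Draft=week 2

Checking: Audit(week 2) before Docs(week 7); Draft(week 2) before Docs(week 7); Design(week 5) before Deploy(week 6); Audit(week 2) before Deploy(week 6); Draft=week 2 in [week 2,week 5]; Docs=week 7 in [week 7,week 8]; Audit=week 2 in [week 2,week 2]; Design=week 5 in [week 5,week 8]; Refactor=week 1 in [week 1,week 3]; max 3 per week (cap 3).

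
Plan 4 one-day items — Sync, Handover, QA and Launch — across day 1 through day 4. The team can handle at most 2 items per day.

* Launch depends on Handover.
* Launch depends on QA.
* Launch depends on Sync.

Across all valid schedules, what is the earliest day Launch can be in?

Precedence pushes Launch to at least day 2.
Launch at day 3 is achievable: Handover -> day 1; QA -> day 2; Sync -> day 1; Launch -> day 3.
Nothing earlier works — the capacity limit rule out every day before day 3.

day 3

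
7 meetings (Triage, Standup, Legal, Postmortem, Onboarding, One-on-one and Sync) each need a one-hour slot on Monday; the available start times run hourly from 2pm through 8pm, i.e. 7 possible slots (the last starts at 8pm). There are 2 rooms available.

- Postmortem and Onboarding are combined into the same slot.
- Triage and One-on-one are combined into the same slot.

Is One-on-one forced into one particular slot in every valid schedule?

No

One-on-one can be 2pm (e.g. One-on-one in 2pm, Onboarding in 4pm, Triage in 2pm, Standup in 3pm, Legal in 3pm, Postmortem in 4pm, Sync in 5pm) or 3pm (e.g. Triage in 3pm; One-on-one in 3pm; Postmortem in 4pm; Legal in 2pm; Standup in 2pm; Sync in 5pm; Onboarding in 4pm).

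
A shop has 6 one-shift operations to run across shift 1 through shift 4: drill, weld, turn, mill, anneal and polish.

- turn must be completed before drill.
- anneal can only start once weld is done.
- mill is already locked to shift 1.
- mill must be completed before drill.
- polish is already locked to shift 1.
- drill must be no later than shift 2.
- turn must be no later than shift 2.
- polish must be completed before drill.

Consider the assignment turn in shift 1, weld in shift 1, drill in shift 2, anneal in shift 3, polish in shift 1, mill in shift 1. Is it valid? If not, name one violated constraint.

turn must be completed before drill — holds.
polish is already locked to shift 1 — holds.
polish must be completed before drill — holds.
mill must be completed before drill — holds.
drill must be no later than shift 2 — holds.
turn must be no later than shift 2 — holds.
mill is already locked to shift 1 — holds.
anneal can only start once weld is done — holds.

Yes, all constraints hold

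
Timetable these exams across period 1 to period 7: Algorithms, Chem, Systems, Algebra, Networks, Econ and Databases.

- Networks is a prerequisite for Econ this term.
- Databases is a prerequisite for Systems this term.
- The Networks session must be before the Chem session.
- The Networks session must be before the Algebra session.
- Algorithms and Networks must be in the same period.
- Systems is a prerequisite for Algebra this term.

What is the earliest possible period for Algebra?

period 3

Precedence pushes Algebra to at least period 3.
Algebra at period 3 is achievable: Systems=period 2, Chem=period 2, Databases=period 1, Econ=period 2, Algorithms=period 1, Algebra=period 3, Networks=period 1.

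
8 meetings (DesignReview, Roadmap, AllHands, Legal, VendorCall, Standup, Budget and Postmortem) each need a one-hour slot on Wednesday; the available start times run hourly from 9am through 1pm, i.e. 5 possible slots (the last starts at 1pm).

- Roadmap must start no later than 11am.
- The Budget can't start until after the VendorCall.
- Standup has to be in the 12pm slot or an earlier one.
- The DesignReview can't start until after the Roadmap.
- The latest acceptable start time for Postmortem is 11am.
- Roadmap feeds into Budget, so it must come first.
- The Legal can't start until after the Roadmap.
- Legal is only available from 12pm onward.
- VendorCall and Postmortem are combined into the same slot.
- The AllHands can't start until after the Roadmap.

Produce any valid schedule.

Legal in 12pm; Postmortem in 9am; Budget in 10am; DesignReview in 10am; Roadmap in 9am; VendorCall in 9am; Standup in 9am; AllHands in 10am

Checking: Roadmap(9am) before Legal(12pm); Roadmap(9am) before AllHands(10am); Roadmap(9am) before DesignReview(10am); Roadmap(9am) before Budget(10am); VendorCall(9am) before Budget(10am); VendorCall = Postmortem = 9am; Standup=9am in [9am,12pm]; Roadmap=9am in [9am,11am]; Legal=12pm in [12pm,1pm]; Postmortem=9am in [9am,11am].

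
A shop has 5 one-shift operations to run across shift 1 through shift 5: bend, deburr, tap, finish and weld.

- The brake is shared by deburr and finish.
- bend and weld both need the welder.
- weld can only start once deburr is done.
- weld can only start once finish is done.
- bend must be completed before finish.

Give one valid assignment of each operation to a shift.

tap -> shift 1; deburr -> shift 1; weld -> shift 3; bend -> shift 1; finish -> shift 2

Checking: bend(shift 1) before finish(shift 2); deburr(shift 1) before weld(shift 3); finish(shift 2) before weld(shift 3); deburr(shift 1) != finish(shift 2); bend(shift 1) != weld(shift 3).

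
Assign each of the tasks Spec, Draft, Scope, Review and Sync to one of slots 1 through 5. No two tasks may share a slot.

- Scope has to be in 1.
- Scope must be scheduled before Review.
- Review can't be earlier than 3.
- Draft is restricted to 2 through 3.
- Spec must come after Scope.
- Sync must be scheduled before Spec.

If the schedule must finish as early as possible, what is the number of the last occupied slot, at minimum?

slot 5

The precedence chain requires at least 2 distinct slots.
With at most 1 per slot and 5 tasks, at least 5 slots are needed.
Review can't be placed before 3, so the schedule must run through at least slot 3.
5 works (last occupied slot: 5): for example Scope -> 1, Sync -> 4, Draft -> 2, Review -> 3, Spec -> 5.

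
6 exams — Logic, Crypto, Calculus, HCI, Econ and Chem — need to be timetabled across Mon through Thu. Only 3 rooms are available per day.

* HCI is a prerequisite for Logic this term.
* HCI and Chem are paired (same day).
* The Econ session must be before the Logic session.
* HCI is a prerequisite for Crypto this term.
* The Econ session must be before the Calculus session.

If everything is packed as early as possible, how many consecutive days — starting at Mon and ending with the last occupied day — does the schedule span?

The precedence chain requires at least 2 distinct days.
With at most 3 per day and 6 exams, at least 2 days are needed.
2 works (last occupied day: Tue): for example HCI in Mon; Econ in Mon; Logic in Tue; Calculus in Tue; Chem in Mon; Crypto in Tue.

2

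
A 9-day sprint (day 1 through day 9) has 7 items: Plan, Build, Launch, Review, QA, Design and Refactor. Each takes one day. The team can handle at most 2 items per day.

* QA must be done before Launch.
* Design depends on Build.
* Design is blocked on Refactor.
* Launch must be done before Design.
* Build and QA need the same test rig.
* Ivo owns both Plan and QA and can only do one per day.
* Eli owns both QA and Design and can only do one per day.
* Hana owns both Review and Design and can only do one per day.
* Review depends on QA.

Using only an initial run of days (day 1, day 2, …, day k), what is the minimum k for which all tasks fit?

4

The precedence chain requires at least 3 distinct days.
With at most 2 per day and 7 tasks, at least 4 days are needed.
4 works (last occupied day: day 4): for example QA in day 1, Design in day 3, Launch in day 2, Refactor in day 1, Review in day 4, Build in day 2, Plan in day 3.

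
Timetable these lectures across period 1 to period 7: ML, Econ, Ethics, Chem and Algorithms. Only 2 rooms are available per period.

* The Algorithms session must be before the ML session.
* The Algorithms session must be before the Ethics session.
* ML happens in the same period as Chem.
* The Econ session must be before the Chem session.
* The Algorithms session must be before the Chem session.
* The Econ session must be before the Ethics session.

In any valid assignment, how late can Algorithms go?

Downstream work caps Algorithms at period 6.
Algorithms at period 5 is achievable: ML in period 7, Econ in period 1, Chem in period 7, Ethics in period 6, Algorithms in period 5.
Nothing later works — the capacity limit rule out every period after period 5.

period 5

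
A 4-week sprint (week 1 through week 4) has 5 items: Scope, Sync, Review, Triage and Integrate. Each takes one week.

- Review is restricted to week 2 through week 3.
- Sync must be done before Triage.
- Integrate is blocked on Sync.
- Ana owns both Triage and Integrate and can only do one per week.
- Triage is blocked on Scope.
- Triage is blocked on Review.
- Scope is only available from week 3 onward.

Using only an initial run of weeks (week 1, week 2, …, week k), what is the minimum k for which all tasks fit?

The precedence chain requires at least 2 distinct weeks.
Propagating the time windows through the other constraints, Triage can't land before week 4, so the schedule must run through at least week 4.
4 works (last occupied week: week 4): for example Sync -> week 1, Integrate -> week 2, Scope -> week 3, Review -> week 2, Triage -> week 4.

4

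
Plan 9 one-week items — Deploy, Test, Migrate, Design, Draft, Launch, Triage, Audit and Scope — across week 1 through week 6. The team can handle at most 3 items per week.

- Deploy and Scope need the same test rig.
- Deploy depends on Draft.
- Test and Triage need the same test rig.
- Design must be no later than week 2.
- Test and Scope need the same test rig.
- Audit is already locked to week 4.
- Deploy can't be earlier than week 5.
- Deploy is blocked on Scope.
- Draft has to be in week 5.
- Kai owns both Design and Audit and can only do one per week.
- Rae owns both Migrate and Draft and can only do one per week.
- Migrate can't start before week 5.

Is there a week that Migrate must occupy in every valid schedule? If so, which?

Migrate's window is week 5–week 6.
Draft is fixed at week 5, and Migrate can't share a week with Draft.
So Migrate must be week 6.

week 6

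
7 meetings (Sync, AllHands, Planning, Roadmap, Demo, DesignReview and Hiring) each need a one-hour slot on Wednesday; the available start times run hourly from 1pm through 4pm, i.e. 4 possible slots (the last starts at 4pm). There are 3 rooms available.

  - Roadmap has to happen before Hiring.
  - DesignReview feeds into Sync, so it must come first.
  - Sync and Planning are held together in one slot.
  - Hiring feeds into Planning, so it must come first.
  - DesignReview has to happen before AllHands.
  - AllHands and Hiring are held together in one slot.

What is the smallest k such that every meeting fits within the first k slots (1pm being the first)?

3

The precedence chain requires at least 3 distinct slots.
With at most 3 per slot and 7 meetings, at least 3 slots are needed.
3 works (last occupied slot: 3pm): for example Hiring=2pm, Sync=3pm, Planning=3pm, DesignReview=1pm, Demo=1pm, AllHands=2pm, Roadmap=1pm.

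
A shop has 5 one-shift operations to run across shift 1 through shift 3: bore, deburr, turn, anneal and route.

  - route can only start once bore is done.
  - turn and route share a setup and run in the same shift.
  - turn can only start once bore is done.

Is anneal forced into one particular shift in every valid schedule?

anneal can be shift 1 (e.g. route in shift 2, turn in shift 2, bore in shift 1, anneal in shift 1, deburr in shift 1) or shift 2 (e.g. route=shift 2, anneal=shift 2, bore=shift 1, deburr=shift 1, turn=shift 2).

No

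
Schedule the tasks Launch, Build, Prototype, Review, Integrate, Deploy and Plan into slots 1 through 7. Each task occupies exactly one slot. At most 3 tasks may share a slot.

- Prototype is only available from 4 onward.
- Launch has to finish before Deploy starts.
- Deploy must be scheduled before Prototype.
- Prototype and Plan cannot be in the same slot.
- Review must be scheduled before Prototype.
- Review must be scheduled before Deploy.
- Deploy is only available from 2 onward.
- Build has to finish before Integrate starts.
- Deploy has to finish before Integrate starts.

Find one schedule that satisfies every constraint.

Build -> 1; Integrate -> 3; Prototype -> 4; Plan -> 2; Launch -> 1; Review -> 1; Deploy -> 2

Checking: Deploy(2) before Prototype(4); Review(1) before Deploy(2); Build(1) before Integrate(3); Launch(1) before Deploy(2); Deploy(2) before Integrate(3); Review(1) before Prototype(4); Prototype(4) != Plan(2); Prototype=4 in [4,7]; Deploy=2 in [2,7]; max 3 per slot (cap 3).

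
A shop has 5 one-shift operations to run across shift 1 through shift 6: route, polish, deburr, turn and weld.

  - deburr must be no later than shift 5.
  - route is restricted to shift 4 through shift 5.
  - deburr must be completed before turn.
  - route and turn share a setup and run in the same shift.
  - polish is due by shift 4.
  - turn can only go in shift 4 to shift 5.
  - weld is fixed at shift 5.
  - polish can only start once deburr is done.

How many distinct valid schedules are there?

12

Splitting on route: it can be shift 4 (6), shift 5 (6). Listing each branch's schedules as (polish, deburr, turn, weld) by shift number:
route=shift 4: (2,1,4,5) (3,1,4,5) (3,2,4,5) (4,1,4,5) (4,2,4,5) (4,3,4,5) — 6.
route=shift 5: (2,1,5,5) (3,1,5,5) (3,2,5,5) (4,1,5,5) (4,2,5,5) (4,3,5,5) — 6.
Summing: 6 + 6 = 12.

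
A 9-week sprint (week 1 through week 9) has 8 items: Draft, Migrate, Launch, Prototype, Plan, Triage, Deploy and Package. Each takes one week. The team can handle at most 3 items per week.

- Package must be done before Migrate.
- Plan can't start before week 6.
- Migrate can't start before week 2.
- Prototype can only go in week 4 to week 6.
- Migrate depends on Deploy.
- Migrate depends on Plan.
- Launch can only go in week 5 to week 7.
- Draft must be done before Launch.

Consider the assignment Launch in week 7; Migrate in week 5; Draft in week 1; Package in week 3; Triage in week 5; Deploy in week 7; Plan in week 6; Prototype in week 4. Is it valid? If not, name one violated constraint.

No — it violates: Migrate depends on Deploy

Draft must be done before Launch — holds.
Plan can't start before week 6 — holds.
The team can handle at most 3 items per week — holds.
Package must be done before Migrate — holds.
Migrate can't start before week 2 — holds.
Migrate depends on Deploy — violated.
Migrate depends on Plan — violated.
Launch can only go in week 5 to week 7 — holds.
Prototype can only go in week 4 to week 6 — holds.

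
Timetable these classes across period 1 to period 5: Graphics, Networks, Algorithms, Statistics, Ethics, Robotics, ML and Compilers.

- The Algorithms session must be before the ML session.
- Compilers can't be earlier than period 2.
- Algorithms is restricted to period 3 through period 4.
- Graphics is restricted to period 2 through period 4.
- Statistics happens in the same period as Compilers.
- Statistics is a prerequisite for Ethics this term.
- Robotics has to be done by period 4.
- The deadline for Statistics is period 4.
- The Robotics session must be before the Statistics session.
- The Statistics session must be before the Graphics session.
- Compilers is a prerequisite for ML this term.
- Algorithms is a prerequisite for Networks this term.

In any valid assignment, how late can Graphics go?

period 4

Graphics is available from period 2; precedence pushes Graphics to at least period 3; Graphics's own window allows nothing later than period 4.
Graphics at period 4 is achievable: Graphics=period 4, Ethics=period 3, Networks=period 4, Statistics=period 2, ML=period 4, Algorithms=period 3, Compilers=period 2, Robotics=period 1.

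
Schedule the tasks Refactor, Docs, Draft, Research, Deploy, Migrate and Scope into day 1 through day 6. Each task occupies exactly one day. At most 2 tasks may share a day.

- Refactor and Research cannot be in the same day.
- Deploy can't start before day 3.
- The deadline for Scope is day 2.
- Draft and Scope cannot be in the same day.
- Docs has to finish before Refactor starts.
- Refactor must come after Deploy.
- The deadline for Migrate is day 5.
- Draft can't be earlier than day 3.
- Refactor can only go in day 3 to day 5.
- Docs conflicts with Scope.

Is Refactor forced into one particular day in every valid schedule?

No

Refactor can be day 4 (e.g. Draft in day 3, Deploy in day 3, Scope in day 1, Refactor in day 4, Migrate in day 1, Docs in day 2, Research in day 2) or day 5 (e.g. Draft -> day 3; Scope -> day 1; Deploy -> day 3; Docs -> day 2; Refactor -> day 5; Research -> day 2; Migrate -> day 1).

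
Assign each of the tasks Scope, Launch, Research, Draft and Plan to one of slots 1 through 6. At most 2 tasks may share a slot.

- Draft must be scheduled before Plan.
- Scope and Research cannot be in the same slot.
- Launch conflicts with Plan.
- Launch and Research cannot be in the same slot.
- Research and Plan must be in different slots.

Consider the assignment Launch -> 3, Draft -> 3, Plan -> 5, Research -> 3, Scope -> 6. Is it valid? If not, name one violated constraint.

Draft must be scheduled before Plan — holds.
Launch conflicts with Plan — holds.
Launch and Research cannot be in the same slot — violated.
At most 2 tasks may share a slot — violated.
Scope and Research cannot be in the same slot — holds.
Research and Plan must be in different slots — holds.

No. Launch and Research cannot be in the same slot is not satisfied.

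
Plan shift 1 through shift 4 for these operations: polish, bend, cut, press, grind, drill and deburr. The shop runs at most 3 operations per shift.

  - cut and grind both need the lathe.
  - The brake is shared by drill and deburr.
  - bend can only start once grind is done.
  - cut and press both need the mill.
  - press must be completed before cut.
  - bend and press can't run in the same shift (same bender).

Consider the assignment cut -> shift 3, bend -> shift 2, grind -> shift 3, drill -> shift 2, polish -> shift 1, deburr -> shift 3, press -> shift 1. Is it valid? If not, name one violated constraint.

No — it violates: bend can only start once grind is done

press must be completed before cut — holds.
bend and press can't run in the same shift (same bender) — holds.
cut and press both need the mill — holds.
The shop runs at most 3 operations per shift — holds.
The brake is shared by drill and deburr — holds.
bend can only start once grind is done — violated.
cut and grind both need the lathe — violated.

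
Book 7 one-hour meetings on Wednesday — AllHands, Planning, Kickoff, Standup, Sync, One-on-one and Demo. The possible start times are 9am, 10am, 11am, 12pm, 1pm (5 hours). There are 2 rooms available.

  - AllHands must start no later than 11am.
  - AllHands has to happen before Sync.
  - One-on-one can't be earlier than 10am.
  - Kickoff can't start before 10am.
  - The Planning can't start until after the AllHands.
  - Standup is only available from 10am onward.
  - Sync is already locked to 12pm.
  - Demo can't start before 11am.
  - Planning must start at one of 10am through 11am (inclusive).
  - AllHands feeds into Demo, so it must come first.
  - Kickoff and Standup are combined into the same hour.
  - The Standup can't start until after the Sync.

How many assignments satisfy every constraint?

Splitting on AllHands: it can be 9am (9), 10am (4). Listing each branch's schedules as (Planning, Kickoff, Standup, Sync, One-on-one, Demo):
AllHands=9am: (10am,1pm,1pm,12pm,10am,11am) (10am,1pm,1pm,12pm,10am,12pm) (10am,1pm,1pm,12pm,11am,11am) (10am,1pm,1pm,12pm,11am,12pm) (10am,1pm,1pm,12pm,12pm,11am) (11am,1pm,1pm,12pm,10am,11am) (11am,1pm,1pm,12pm,10am,12pm) (11am,1pm,1pm,12pm,11am,12pm) (11am,1pm,1pm,12pm,12pm,11am) — 9.
AllHands=10am: (11am,1pm,1pm,12pm,10am,11am) (11am,1pm,1pm,12pm,10am,12pm) (11am,1pm,1pm,12pm,11am,12pm) (11am,1pm,1pm,12pm,12pm,11am) — 4.
Summing: 9 + 4 = 13.

13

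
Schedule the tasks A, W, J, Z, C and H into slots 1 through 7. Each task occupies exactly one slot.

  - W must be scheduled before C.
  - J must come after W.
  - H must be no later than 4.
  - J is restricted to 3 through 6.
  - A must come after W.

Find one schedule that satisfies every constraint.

A in 2, H in 1, C in 2, J in 3, Z in 1, W in 1

Checking: W(1) before J(3); W(1) before A(2); W(1) before C(2); H=1 in [1,4]; J=3 in [3,6].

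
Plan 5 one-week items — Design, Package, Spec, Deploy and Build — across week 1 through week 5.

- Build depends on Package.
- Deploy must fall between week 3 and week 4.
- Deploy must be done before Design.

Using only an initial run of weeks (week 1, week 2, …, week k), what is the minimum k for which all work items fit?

The precedence chain requires at least 2 distinct weeks.
Propagating the time windows through the other constraints, Design can't land before week 4, so the schedule must run through at least week 4.
4 works (last occupied week: week 4): for example Package in week 1, Design in week 4, Deploy in week 3, Spec in week 1, Build in week 2.

4 weeks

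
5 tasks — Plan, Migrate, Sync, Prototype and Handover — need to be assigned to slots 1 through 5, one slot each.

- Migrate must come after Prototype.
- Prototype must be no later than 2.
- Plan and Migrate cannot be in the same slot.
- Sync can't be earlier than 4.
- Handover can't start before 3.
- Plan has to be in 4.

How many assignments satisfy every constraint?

30

Splitting on Migrate: it can be 2 (6), 3 (12), 5 (12). Listing each branch's schedules as (Plan, Sync, Prototype, Handover):
Migrate=2: (4,4,1,3) (4,4,1,4) (4,4,1,5) (4,5,1,3) (4,5,1,4) (4,5,1,5) — 6.
Migrate=3: (4,4,1,3) (4,4,1,4) (4,4,1,5) (4,4,2,3) (4,4,2,4) (4,4,2,5) (4,5,1,3) (4,5,1,4) (4,5,1,5) (4,5,2,3) (4,5,2,4) (4,5,2,5) — 12.
Migrate=5: (4,4,1,3) (4,4,1,4) (4,4,1,5) (4,4,2,3) (4,4,2,4) (4,4,2,5) (4,5,1,3) (4,5,1,4) (4,5,1,5) (4,5,2,3) (4,5,2,4) (4,5,2,5) — 12.
Summing: 6 + 12 + 12 = 30.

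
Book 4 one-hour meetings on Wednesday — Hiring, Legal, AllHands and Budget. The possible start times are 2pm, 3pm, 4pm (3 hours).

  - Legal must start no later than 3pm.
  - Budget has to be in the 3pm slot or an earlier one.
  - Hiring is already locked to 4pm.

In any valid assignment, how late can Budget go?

Budget's own window allows nothing later than 3pm.
Budget at 3pm is achievable: Hiring -> 4pm; Budget -> 3pm; Legal -> 2pm; AllHands -> 2pm.

3pm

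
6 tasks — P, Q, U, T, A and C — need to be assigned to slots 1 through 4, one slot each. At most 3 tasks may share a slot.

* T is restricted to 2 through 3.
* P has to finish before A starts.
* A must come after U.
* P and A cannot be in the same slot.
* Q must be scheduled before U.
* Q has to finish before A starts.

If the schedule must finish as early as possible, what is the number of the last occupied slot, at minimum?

3

The precedence chain requires at least 3 distinct slots.
With at most 3 per slot and 6 tasks, at least 2 slots are needed.
3 works (last occupied slot: 3): for example U in 2, Q in 1, T in 2, C in 1, P in 1, A in 3.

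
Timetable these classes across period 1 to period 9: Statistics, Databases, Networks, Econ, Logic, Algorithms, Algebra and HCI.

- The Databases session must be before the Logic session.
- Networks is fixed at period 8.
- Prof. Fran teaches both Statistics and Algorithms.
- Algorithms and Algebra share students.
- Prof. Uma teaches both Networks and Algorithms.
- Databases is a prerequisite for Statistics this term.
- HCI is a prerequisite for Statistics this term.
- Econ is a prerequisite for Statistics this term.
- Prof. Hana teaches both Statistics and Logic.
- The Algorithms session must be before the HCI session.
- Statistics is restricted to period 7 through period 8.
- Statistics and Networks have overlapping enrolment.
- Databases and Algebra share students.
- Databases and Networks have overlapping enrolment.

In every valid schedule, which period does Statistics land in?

period 7

Statistics's window is period 7–period 8.
Networks is fixed at period 8, and Statistics can't share a period with Networks.
So Statistics must be period 7.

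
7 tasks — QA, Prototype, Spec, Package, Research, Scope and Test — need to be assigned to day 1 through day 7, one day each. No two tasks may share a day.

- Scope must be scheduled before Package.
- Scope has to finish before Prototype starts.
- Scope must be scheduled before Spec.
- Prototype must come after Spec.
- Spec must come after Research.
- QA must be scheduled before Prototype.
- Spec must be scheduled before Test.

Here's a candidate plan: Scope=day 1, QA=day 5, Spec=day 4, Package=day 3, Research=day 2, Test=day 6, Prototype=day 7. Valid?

Valid

Spec must be scheduled before Test — holds.
Scope must be scheduled before Package — holds.
Scope must be scheduled before Spec — holds.
No two tasks may share a day — holds.
Spec must come after Research — holds.
Prototype must come after Spec — holds.
Scope has to finish before Prototype starts — holds.
QA must be scheduled before Prototype — holds.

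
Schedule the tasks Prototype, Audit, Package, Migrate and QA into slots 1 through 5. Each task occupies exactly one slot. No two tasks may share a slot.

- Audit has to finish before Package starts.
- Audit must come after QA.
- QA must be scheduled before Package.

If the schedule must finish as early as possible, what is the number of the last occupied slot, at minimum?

slot 5

The precedence chain requires at least 3 distinct slots.
With at most 1 per slot and 5 tasks, at least 5 slots are needed.
5 works (last occupied slot: 5): for example Migrate in 5, QA in 1, Audit in 2, Prototype in 4, Package in 3.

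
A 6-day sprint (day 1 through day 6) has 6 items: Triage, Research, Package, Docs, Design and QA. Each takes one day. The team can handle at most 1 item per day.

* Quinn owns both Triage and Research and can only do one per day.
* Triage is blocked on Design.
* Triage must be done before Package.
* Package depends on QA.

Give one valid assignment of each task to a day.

Package in day 4, QA in day 3, Triage in day 2, Design in day 1, Research in day 5, Docs in day 6

Checking: QA(day 3) before Package(day 4); Design(day 1) before Triage(day 2); Triage(day 2) before Package(day 4); Triage(day 2) != Research(day 5); max 1 per day (cap 1).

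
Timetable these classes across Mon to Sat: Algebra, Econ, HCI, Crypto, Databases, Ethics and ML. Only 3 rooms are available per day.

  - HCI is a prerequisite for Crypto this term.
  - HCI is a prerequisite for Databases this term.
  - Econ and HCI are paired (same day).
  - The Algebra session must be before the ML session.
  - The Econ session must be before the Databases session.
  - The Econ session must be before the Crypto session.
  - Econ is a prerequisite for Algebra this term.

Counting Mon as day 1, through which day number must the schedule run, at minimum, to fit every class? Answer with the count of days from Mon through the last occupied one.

The precedence chain requires at least 3 distinct days.
With at most 3 per day and 7 classes, at least 3 days are needed.
3 works (last occupied day: Wed): for example Ethics -> Mon, Databases -> Tue, Crypto -> Tue, HCI -> Mon, Econ -> Mon, ML -> Wed, Algebra -> Tue.

3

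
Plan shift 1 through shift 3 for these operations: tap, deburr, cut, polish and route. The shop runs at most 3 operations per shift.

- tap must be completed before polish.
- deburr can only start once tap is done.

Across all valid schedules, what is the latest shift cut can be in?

cut at shift 3 is achievable: deburr in shift 2; polish in shift 2; route in shift 1; tap in shift 1; cut in shift 3.

shift 3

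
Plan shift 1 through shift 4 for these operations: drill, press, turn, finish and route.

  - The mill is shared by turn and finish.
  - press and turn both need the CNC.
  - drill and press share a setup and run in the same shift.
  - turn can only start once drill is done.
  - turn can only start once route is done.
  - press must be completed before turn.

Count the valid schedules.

42

Splitting on drill: it can be shift 1 (18), shift 2 (15), shift 3 (9). Listing each branch's schedules as (press, turn, finish, route) by shift number:
drill=shift 1: (1,2,1,1) (1,2,3,1) (1,2,4,1) (1,3,1,1) (1,3,1,2) (1,3,2,1) (1,3,2,2) (1,3,4,1) (1,3,4,2) (1,4,1,1) (1,4,1,2) (1,4,1,3) (1,4,2,1) (1,4,2,2) (1,4,2,3) (1,4,3,1) (1,4,3,2) (1,4,3,3) — 18.
drill=shift 2: (2,3,1,1) (2,3,1,2) (2,3,2,1) (2,3,2,2) (2,3,4,1) (2,3,4,2) (2,4,1,1) (2,4,1,2) (2,4,1,3) (2,4,2,1) (2,4,2,2) (2,4,2,3) (2,4,3,1) (2,4,3,2) (2,4,3,3) — 15.
drill=shift 3: (3,4,1,1) (3,4,1,2) (3,4,1,3) (3,4,2,1) (3,4,2,2) (3,4,2,3) (3,4,3,1) (3,4,3,2) (3,4,3,3) — 9.
Summing: 18 + 15 + 9 = 42.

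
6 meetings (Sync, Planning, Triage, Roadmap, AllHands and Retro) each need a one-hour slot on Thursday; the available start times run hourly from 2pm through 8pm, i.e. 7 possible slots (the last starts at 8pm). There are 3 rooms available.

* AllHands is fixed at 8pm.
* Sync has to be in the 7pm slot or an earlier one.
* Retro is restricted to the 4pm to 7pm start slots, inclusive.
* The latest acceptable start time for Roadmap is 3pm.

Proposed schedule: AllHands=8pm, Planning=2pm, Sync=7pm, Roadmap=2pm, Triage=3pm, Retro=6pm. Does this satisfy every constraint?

Yes

Retro is restricted to the 4pm to 7pm start slots, inclusive — holds.
The latest acceptable start time for Roadmap is 3pm — holds.
Sync has to be in the 7pm slot or an earlier one — holds.
AllHands is fixed at 8pm — holds.
There are 3 rooms available — holds.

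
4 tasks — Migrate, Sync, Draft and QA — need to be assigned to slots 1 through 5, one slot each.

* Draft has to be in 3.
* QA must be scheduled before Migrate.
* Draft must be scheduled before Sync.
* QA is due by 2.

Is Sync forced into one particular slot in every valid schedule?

No

Sync can be 4 (e.g. Migrate in 2, QA in 1, Draft in 3, Sync in 4) or 5 (e.g. Sync -> 5; Migrate -> 2; QA -> 1; Draft -> 3).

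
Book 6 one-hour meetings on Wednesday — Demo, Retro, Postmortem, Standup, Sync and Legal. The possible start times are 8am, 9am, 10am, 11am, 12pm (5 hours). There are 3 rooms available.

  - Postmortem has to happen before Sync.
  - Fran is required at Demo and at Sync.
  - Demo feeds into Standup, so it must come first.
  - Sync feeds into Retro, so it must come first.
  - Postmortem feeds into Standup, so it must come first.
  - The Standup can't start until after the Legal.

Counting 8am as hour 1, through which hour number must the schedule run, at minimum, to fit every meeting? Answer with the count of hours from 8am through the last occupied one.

3 hours

The precedence chain requires at least 3 distinct hours.
With at most 3 per hour and 6 meetings, at least 2 hours are needed.
3 works (last occupied hour: 10am): for example Retro -> 10am, Sync -> 9am, Postmortem -> 8am, Legal -> 8am, Standup -> 9am, Demo -> 8am.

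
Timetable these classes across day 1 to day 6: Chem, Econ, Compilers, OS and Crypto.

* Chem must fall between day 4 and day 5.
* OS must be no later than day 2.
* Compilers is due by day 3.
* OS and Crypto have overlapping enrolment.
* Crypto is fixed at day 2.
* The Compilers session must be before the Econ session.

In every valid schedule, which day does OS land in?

day 1

OS's window is day 1–day 2.
Crypto is fixed at day 2, and OS can't share a day with Crypto.
So OS must be day 1.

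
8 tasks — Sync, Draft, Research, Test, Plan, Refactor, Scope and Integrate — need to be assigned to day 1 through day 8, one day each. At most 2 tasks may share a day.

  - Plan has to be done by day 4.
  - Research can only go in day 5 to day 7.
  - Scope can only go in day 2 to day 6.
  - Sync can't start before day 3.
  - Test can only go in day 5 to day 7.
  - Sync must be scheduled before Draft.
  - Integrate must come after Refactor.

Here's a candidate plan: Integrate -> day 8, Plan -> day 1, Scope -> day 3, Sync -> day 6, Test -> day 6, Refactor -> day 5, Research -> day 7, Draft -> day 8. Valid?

Valid

Plan has to be done by day 4 — holds.
Scope can only go in day 2 to day 6 — holds.
Sync must be scheduled before Draft — holds.
Integrate must come after Refactor — holds.
Research can only go in day 5 to day 7 — holds.
Test can only go in day 5 to day 7 — holds.
At most 2 tasks may share a day — holds.
Sync can't start before day 3 — holds.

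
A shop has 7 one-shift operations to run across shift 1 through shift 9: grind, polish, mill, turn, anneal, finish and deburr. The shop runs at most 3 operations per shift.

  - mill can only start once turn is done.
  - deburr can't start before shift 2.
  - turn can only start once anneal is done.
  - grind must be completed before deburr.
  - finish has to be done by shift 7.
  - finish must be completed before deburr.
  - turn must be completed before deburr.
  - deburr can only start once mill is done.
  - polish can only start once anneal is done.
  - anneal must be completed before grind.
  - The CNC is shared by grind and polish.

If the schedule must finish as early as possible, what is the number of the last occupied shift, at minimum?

4

The precedence chain requires at least 4 distinct shifts.
With at most 3 per shift and 7 operations, at least 3 shifts are needed.
4 works (last occupied shift: shift 4): for example deburr=shift 4; turn=shift 2; finish=shift 1; polish=shift 3; anneal=shift 1; grind=shift 2; mill=shift 3.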